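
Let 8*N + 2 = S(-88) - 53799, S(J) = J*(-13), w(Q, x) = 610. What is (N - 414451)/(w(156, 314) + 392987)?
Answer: -1122755/1049592 ≈ -1.0697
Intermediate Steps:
S(J) = -13*J
N = -52657/8 (N = -1/4 + (-13*(-88) - 53799)/8 = -1/4 + (1144 - 53799)/8 = -1/4 + (1/8)*(-52655) = -1/4 - 52655/8 = -52657/8 ≈ -6582.1)
(N - 414451)/(w(156, 314) + 392987) = (-52657/8 - 414451)/(610 + 392987) = -3368265/8/393597 = -3368265/8*1/393597 = -1122755/1049592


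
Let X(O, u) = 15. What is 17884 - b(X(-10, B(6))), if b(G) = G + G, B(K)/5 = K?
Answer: 17854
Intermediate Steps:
B(K) = 5*K
b(G) = 2*G
17884 - b(X(-10, B(6))) = 17884 - 2*15 = 17884 - 1*30 = 17884 - 30 = 17854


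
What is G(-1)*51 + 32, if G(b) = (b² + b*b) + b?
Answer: 83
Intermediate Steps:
G(b) = b + 2*b² (G(b) = (b² + b²) + b = 2*b² + b = b + 2*b²)
G(-1)*51 + 32 = -(1 + 2*(-1))*51 + 32 = -(1 - 2)*51 + 32 = -1*(-1)*51 + 32 = 1*51 + 32 = 51 + 32 = 83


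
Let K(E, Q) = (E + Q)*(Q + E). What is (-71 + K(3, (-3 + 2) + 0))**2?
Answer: 4489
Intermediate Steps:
K(E, Q) = (E + Q)**2 (K(E, Q) = (E + Q)*(E + Q) = (E + Q)**2)
(-71 + K(3, (-3 + 2) + 0))**2 = (-71 + (3 + ((-3 + 2) + 0))**2)**2 = (-71 + (3 + (-1 + 0))**2)**2 = (-71 + (3 - 1)**2)**2 = (-71 + 2**2)**2 = (-71 + 4)**2 = (-67)**2 = 4489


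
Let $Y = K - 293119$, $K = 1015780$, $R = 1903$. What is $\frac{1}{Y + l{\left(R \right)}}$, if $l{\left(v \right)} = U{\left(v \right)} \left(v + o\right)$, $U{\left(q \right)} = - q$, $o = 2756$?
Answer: $- \frac{1}{8143416} \approx -1.228 \cdot 10^{-7}$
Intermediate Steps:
$Y = 722661$ ($Y = 1015780 - 293119 = 722661$)
$l{\left(v \right)} = - v \left(2756 + v\right)$ ($l{\left(v \right)} = - v \left(v + 2756\right) = - v \left(2756 + v\right)$)
$\frac{1}{Y + l{\left(R \right)}} = \frac{1}{722661 - 1903 \left(2756 + 1903\right)} = \frac{1}{722661 - 1903 \cdot 4659} = \frac{1}{722661 - 8866077} = \frac{1}{-8143416} = - \frac{1}{8143416}$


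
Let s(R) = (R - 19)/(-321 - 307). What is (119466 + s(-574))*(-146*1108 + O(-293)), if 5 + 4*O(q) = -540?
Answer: -48587621500697/2512 ≈ -1.9342e+10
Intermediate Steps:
O(q) = -545/4 (O(q) = -5/4 + (¼)*(-540) = -5/4 - 135 = -545/4)
s(R) = 19/628 - R/628 (s(R) = (-19 + R)/(-628) = (-19 + R)*(-1/628) = 19/628 - R/628)
(119466 + s(-574))*(-146*1108 + O(-293)) = (119466 + (19/628 - 1/628*(-574)))*(-146*1108 - 545/4) = (119466 + (19/628 + 287/314))*(-161768 - 545/4) = (119466 + 593/628)*(-647617/4) = (75025241/628)*(-647617/4) = -48587621500697/2512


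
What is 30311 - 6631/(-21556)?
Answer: 653390547/21556 ≈ 30311.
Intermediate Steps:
30311 - 6631/(-21556) = 30311 - 6631*(-1/21556) = 30311 + 6631/21556 = 653390547/21556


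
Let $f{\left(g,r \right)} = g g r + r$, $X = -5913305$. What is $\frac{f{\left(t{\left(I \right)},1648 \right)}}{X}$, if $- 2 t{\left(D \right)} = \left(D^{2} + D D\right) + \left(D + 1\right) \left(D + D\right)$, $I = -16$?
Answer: $- \frac{405436016}{5913305} \approx -68.563$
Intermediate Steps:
$t{\left(D \right)} = - D^{2} - D \left(1 + D\right)$ ($t{\left(D \right)} = - \frac{\left(D^{2} + D D\right) + \left(D + 1\right) \left(D + D\right)}{2} = - \frac{\left(D^{2} + D^{2}\right) + \left(1 + D\right) 2 D}{2} = - \frac{2 D^{2} + 2 D \left(1 + D\right)}{2} = - D^{2} - D \left(1 + D\right)$)
$f{\left(g,r \right)} = r + r g^{2}$ ($f{\left(g,r \right)} = g^{2} r + r = r g^{2} + r = r + r g^{2}$)
$\frac{f{\left(t{\left(I \right)},1648 \right)}}{X} = \frac{1648 \left(1 + \left(\left(-1\right) \left(-16\right) \left(1 + 2 \left(-16\right)\right)\right)^{2}\right)}{-5913305} = 1648 \left(1 + \left(\left(-1\right) \left(-16\right) \left(1 - 32\right)\right)^{2}\right) \left(- \frac{1}{5913305}\right) = 1648 \left(1 + \left(\left(-1\right) \left(-16\right) \left(-31\right)\right)^{2}\right) \left(- \frac{1}{5913305}\right) = 1648 \left(1 + \left(-496\right)^{2}\right) \left(- \frac{1}{5913305}\right) = 1648 \left(1 + 246016\right) \left(- \frac{1}{5913305}\right) = 1648 \cdot 246017 \left(- \frac{1}{5913305}\right) = 405436016 \left(- \frac{1}{5913305}\right) = - \frac{405436016}{5913305}$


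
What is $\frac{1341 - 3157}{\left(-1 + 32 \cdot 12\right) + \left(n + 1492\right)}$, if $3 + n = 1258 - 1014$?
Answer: $- \frac{454}{529} \approx -0.85822$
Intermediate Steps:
$n = 241$ ($n = -3 + \left(1258 - 1014\right) = -3 + 244 = 241$)
$\frac{1341 - 3157}{\left(-1 + 32 \cdot 12\right) + \left(n + 1492\right)} = \frac{1341 - 3157}{\left(-1 + 32 \cdot 12\right) + \left(241 + 1492\right)} = - \frac{1816}{\left(-1 + 384\right) + 1733} = - \frac{1816}{383 + 1733} = - \frac{1816}{2116} = \left(-1816\right) \frac{1}{2116} = - \frac{454}{529}$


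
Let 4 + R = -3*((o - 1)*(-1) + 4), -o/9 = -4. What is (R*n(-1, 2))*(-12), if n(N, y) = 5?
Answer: -5340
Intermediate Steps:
o = 36 (o = -9*(-4) = 36)
R = 89 (R = -4 - 3*((36 - 1)*(-1) + 4) = -4 - 3*(35*(-1) + 4) = -4 - 3*(-35 + 4) = -4 - 3*(-31) = -4 + 93 = 89)
(R*n(-1, 2))*(-12) = (89*5)*(-12) = 445*(-12) = -5340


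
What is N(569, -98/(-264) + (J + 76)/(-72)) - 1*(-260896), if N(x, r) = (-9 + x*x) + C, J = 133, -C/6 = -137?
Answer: 585470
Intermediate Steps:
C = 822 (C = -6*(-137) = 822)
N(x, r) = 813 + x**2 (N(x, r) = (-9 + x*x) + 822 = (-9 + x**2) + 822 = 813 + x**2)
N(569, -98/(-264) + (J + 76)/(-72)) - 1*(-260896) = (813 + 569**2) - 1*(-260896) = (813 + 323761) + 260896 = 324574 + 260896 = 585470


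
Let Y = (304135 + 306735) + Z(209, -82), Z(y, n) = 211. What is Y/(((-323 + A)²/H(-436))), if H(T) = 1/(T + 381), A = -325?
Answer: -611081/23094720 ≈ -0.026460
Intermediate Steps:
H(T) = 1/(381 + T)
Y = 611081 (Y = (304135 + 306735) + 211 = 610870 + 211 = 611081)
Y/(((-323 + A)²/H(-436))) = 611081/(((-323 - 325)²/(1/(381 - 436)))) = 611081/(((-648)²/(1/(-55)))) = 611081/((419904/(-1/55))) = 611081/((419904*(-55))) = 611081/(-23094720) = 611081*(-1/23094720) = -611081/23094720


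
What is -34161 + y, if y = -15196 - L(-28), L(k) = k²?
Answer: -50141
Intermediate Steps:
y = -15980 (y = -15196 - 1*(-28)² = -15196 - 1*784 = -15196 - 784 = -15980)
-34161 + y = -34161 - 15980 = -50141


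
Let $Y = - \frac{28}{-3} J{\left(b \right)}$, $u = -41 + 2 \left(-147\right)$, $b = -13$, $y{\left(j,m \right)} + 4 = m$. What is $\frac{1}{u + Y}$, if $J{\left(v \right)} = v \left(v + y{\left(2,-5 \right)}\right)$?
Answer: $\frac{3}{7003} \approx 0.00042839$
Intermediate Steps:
$y{\left(j,m \right)} = -4 + m$
$J{\left(v \right)} = v \left(-9 + v\right)$ ($J{\left(v \right)} = v \left(v - 9\right) = v \left(-9 + v\right)$)
$u = -335$ ($u = -41 - 294 = -335$)
$Y = \frac{8008}{3}$ ($Y = - \frac{28}{-3} \left(- 13 \left(-9 - 13\right)\right) = \left(-28\right) \left(- \frac{1}{3}\right) \left(\left(-13\right) \left(-22\right)\right) = \frac{28}{3} \cdot 286 = \frac{8008}{3} \approx 2669.3$)
$\frac{1}{u + Y} = \frac{1}{-335 + \frac{8008}{3}} = \frac{1}{\frac{7003}{3}} = \frac{3}{7003}$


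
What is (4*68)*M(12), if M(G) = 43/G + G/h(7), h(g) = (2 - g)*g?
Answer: 92548/105 ≈ 881.41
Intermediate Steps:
h(g) = g*(2 - g)
M(G) = 43/G - G/35 (M(G) = 43/G + G/((7*(2 - 1*7))) = 43/G + G/((7*(2 - 7))) = 43/G + G/((7*(-5))) = 43/G + G/(-35) = 43/G + G*(-1/35) = 43/G - G/35)
(4*68)*M(12) = (4*68)*(43/12 - 1/35*12) = 272*(43*(1/12) - 12/35) = 272*(43/12 - 12/35) = 272*(1361/420) = 92548/105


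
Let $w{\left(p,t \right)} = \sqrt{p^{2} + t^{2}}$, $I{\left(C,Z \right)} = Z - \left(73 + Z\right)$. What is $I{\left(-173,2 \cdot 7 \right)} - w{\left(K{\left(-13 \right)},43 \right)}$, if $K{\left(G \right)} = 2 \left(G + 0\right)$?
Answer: $-73 - 5 \sqrt{101} \approx -123.25$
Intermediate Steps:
$K{\left(G \right)} = 2 G$
$I{\left(C,Z \right)} = -73$
$I{\left(-173,2 \cdot 7 \right)} - w{\left(K{\left(-13 \right)},43 \right)} = -73 - \sqrt{\left(2 \left(-13\right)\right)^{2} + 43^{2}} = -73 - \sqrt{\left(-26\right)^{2} + 1849} = -73 - \sqrt{676 + 1849} = -73 - \sqrt{2525} = -73 - 5 \sqrt{101}$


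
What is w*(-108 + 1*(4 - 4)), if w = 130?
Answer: -14040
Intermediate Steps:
w*(-108 + 1*(4 - 4)) = 130*(-108 + 1*(4 - 4)) = 130*(-108 + 1*0) = 130*(-108 + 0) = 130*(-108) = -14040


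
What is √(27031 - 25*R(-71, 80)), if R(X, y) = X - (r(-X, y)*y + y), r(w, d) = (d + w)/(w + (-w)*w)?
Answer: √7594349854/497 ≈ 175.34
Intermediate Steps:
r(w, d) = (d + w)/(w - w²)
R(X, y) = X - y + y*(X - y)/(X*(-1 - X)) (R(X, y) = X - (((-y - (-1)*X)/(((-X))*(-1 - X)))*y + y) = X - (((-1/X)*(-y + X)/(-1 - X))*y + y) = X - (((-1/X)*(X - y)/(-1 - X))*y + y) = X - ((-(X - y)/(X*(-1 - X)))*y + y) = X - (-y*(X - y)/(X*(-1 - X)) + y) = X - (y - y*(X - y)/(X*(-1 - X))) = X + (-y + y*(X - y)/(X*(-1 - X))) = X - y + y*(X - y)/(X*(-1 - X)))
√(27031 - 25*R(-71, 80)) = √(27031 - 25*(-71 - 1*80)*(-1*80 - 71*(1 - 71))/((-71)*(1 - 71))) = √(27031 - (-25)*(-71 - 80)*(-80 - 71*(-70))/(71*(-70))) = √(27031 - (-25)*(-1)*(-151)*(-80 + 4970)/(71*70)) = √(27031 - (-25)*(-1)*(-151)*4890/(71*70)) = √(27031 - 25*(-73839/497)) = √(27031 + 1845975/497) = √(15280382/497) = √7594349854/497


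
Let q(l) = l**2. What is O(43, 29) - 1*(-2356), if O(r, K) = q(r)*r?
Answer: 81863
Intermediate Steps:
O(r, K) = r**3 (O(r, K) = r**2*r = r**3)
O(43, 29) - 1*(-2356) = 43**3 - 1*(-2356) = 79507 + 2356 = 81863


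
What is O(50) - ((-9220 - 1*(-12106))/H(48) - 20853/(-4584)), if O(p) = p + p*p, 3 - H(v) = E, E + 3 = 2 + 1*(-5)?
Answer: 10198411/4584 ≈ 2224.8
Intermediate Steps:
E = -6 (E = -3 + (2 + 1*(-5)) = -3 + (2 - 5) = -3 - 3 = -6)
H(v) = 9 (H(v) = 3 - 1*(-6) = 3 + 6 = 9)
O(p) = p + p**2
O(50) - ((-9220 - 1*(-12106))/H(48) - 20853/(-4584)) = 50*(1 + 50) - ((-9220 - 1*(-12106))/9 - 20853/(-4584)) = 50*51 - ((-9220 + 12106)*(1/9) - 20853*(-1/4584)) = 2550 - (2886*(1/9) + 6951/1528) = 2550 - (962/3 + 6951/1528) = 2550 - 1*1490789/4584 = 2550 - 1490789/4584 = 10198411/4584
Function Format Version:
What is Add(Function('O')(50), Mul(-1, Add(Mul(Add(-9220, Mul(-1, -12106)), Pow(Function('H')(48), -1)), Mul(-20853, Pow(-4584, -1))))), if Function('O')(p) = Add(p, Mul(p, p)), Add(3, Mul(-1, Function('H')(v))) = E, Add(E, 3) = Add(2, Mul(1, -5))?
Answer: Rational(10198411, 4584) ≈ 2224.8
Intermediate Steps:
E = -6 (E = Add(-3, Add(2, Mul(1, -5))) = Add(-3, Add(2, -5)) = Add(-3, -3) = -6)
Function('H')(v) = 9 (Function('H')(v) = Add(3, Mul(-1, -6)) = Add(3, 6) = 9)
Function('O')(p) = Add(p, Pow(p, 2))
Add(Function('O')(50), Mul(-1, Add(Mul(Add(-9220, Mul(-1, -12106)), Pow(Function('H')(48), -1)), Mul(-20853, Pow(-4584, -1))))) = Add(Mul(50, Add(1, 50)), Mul(-1, Add(Mul(Add(-9220, Mul(-1, -12106)), Pow(9, -1)), Mul(-20853, Pow(-4584, -1))))) = Add(Mul(50, 51), Mul(-1, Add(Mul(Add(-9220, 12106), Rational(1, 9)), Mul(-20853, Rational(-1, 4584))))) = Add(2550, Mul(-1, Add(Mul(2886, Rational(1, 9)), Rational(6951, 1528)))) = Add(2550, Mul(-1, Add(Rational(962, 3), Rational(6951, 1528)))) = Add(2550, Mul(-1, Rational(1490789, 4584))) = Add(2550, Rational(-1490789, 4584)) = Rational(10198411, 4584)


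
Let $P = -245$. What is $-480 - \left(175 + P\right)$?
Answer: $-410$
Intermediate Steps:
$-480 - \left(175 + P\right) = -480 - \left(175 - 245\right) = -480 - -70 = -480 + 70 = -410$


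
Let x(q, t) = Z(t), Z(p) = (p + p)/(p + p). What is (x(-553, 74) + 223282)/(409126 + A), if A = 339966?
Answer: 223283/749092 ≈ 0.29807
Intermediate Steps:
Z(p) = 1 (Z(p) = (2*p)/((2*p)) = (2*p)*(1/(2*p)) = 1)
x(q, t) = 1
(x(-553, 74) + 223282)/(409126 + A) = (1 + 223282)/(409126 + 339966) = 223283/749092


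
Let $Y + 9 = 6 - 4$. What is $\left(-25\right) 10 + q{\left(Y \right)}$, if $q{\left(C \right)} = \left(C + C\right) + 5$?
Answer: $-259$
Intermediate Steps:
$Y = -7$ ($Y = -9 + \left(6 - 4\right) = -9 + 2 = -7$)
$q{\left(C \right)} = 5 + 2 C$ ($q{\left(C \right)} = 2 C + 5 = 5 + 2 C$)
$\left(-25\right) 10 + q{\left(Y \right)} = \left(-25\right) 10 + \left(5 + 2 \left(-7\right)\right) = -250 + \left(5 - 14\right) = -250 - 9 = -259$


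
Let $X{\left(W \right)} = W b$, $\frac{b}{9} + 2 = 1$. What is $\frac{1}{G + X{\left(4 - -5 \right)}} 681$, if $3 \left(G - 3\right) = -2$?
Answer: $- \frac{2043}{236} \approx -8.6568$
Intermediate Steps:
$b = -9$ ($b = -18 + 9 \cdot 1 = -18 + 9 = -9$)
$G = \frac{7}{3}$ ($G = 3 + \frac{1}{3} \left(-2\right) = 3 - \frac{2}{3} = \frac{7}{3} \approx 2.3333$)
$X{\left(W \right)} = - 9 W$ ($X{\left(W \right)} = W \left(-9\right) = - 9 W$)
$\frac{1}{G + X{\left(4 - -5 \right)}} 681 = \frac{1}{\frac{7}{3} - 9 \left(4 - -5\right)} 681 = \frac{1}{\frac{7}{3} - 9 \left(4 + 5\right)} 681 = \frac{1}{\frac{7}{3} - 81} \cdot 681 = \frac{1}{- \frac{236}{3}} \cdot 681 = \left(- \frac{3}{236}\right) 681 = - \frac{2043}{236}$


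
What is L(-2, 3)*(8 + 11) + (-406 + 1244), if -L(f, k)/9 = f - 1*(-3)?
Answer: 667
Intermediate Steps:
L(f, k) = -27 - 9*f (L(f, k) = -9*(f - 1*(-3)) = -9*(f + 3) = -9*(3 + f) = -27 - 9*f)
L(-2, 3)*(8 + 11) + (-406 + 1244) = (-27 - 9*(-2))*(8 + 11) + (-406 + 1244) = (-27 + 18)*19 + 838 = -9*19 + 838 = -171 + 838 = 667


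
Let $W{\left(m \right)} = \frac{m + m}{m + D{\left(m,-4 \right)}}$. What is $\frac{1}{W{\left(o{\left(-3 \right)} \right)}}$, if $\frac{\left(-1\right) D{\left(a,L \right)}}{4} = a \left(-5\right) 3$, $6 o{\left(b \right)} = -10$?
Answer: $\frac{61}{2} \approx 30.5$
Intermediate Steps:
$o{\left(b \right)} = - \frac{5}{3}$ ($o{\left(b \right)} = \frac{1}{6} \left(-10\right) = - \frac{5}{3}$)
$D{\left(a,L \right)} = 60 a$ ($D{\left(a,L \right)} = - 4 a \left(-5\right) 3 = - 4 - 5 a 3 = - 4 \left(- 15 a\right) = 60 a$)
$W{\left(m \right)} = \frac{2}{61}$ ($W{\left(m \right)} = \frac{m + m}{m + 60 m} = \frac{2 m}{61 m} = 2 m \frac{1}{61 m} = \frac{2}{61}$)
$\frac{1}{W{\left(o{\left(-3 \right)} \right)}} = \frac{1}{\frac{2}{61}} = \frac{61}{2}$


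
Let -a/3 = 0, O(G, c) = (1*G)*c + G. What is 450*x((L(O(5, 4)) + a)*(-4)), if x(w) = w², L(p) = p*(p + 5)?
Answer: 4050000000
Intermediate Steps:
O(G, c) = G + G*c (O(G, c) = G*c + G = G + G*c)
a = 0 (a = -3*0 = 0)
L(p) = p*(5 + p)
450*x((L(O(5, 4)) + a)*(-4)) = 450*(((5*(1 + 4))*(5 + 5*(1 + 4)) + 0)*(-4))² = 450*(((5*5)*(5 + 5*5) + 0)*(-4))² = 450*((25*(5 + 25) + 0)*(-4))² = 450*((25*30 + 0)*(-4))² = 450*((750 + 0)*(-4))² = 450*(750*(-4))² = 450*(-3000)² = 450*9000000 = 4050000000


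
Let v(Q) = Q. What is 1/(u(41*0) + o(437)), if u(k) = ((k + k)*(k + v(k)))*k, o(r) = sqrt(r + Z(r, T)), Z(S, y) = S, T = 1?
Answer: sqrt(874)/874 ≈ 0.033826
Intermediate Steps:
o(r) = sqrt(2)*sqrt(r) (o(r) = sqrt(r + r) = sqrt(2*r) = sqrt(2)*sqrt(r))
u(k) = 4*k**3 (u(k) = ((k + k)*(k + k))*k = ((2*k)*(2*k))*k = (4*k**2)*k = 4*k**3)
1/(u(41*0) + o(437)) = 1/(4*(41*0)**3 + sqrt(2)*sqrt(437)) = 1/(4*0**3 + sqrt(874)) = 1/(4*0 + sqrt(874)) = 1/(0 + sqrt(874)) = 1/(sqrt(874)) = sqrt(874)/874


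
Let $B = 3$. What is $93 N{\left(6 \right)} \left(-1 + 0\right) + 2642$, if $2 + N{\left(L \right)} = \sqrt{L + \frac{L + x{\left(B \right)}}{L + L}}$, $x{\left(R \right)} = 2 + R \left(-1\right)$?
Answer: $2828 - \frac{31 \sqrt{231}}{2} \approx 2592.4$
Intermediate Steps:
$x{\left(R \right)} = 2 - R$
$N{\left(L \right)} = -2 + \sqrt{L + \frac{-1 + L}{2 L}}$ ($N{\left(L \right)} = -2 + \sqrt{L + \frac{L + \left(2 - 3\right)}{L + L}} = -2 + \sqrt{L + \frac{L + \left(2 - 3\right)}{2 L}} = -2 + \sqrt{L + \left(L - 1\right) \frac{1}{2 L}} = -2 + \sqrt{L + \left(-1 + L\right) \frac{1}{2 L}} = -2 + \sqrt{L + \frac{-1 + L}{2 L}}$)
$93 N{\left(6 \right)} \left(-1 + 0\right) + 2642 = 93 \left(-2 + \frac{\sqrt{2 - \frac{2}{6} + 4 \cdot 6}}{2}\right) \left(-1 + 0\right) + 2642 = 93 \left(-2 + \frac{\sqrt{2 - \frac{1}{3} + 24}}{2}\right) \left(-1\right) + 2642 = 93 \left(-2 + \frac{\sqrt{\frac{77}{3}}}{2}\right) \left(-1\right) + 2642 = 93 \left(-2 + \frac{\frac{1}{3} \sqrt{231}}{2}\right) \left(-1\right) + 2642 = 93 \left(-2 + \frac{\sqrt{231}}{6}\right) \left(-1\right) + 2642 = 93 \left(2 - \frac{\sqrt{231}}{6}\right) + 2642 = \left(186 - \frac{31 \sqrt{231}}{2}\right) + 2642 = 2828 - \frac{31 \sqrt{231}}{2}$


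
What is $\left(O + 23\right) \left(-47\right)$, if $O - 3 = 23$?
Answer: $-2303$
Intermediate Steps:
$O = 26$ ($O = 3 + 23 = 26$)
$\left(O + 23\right) \left(-47\right) = \left(26 + 23\right) \left(-47\right) = 49 \left(-47\right) = -2303$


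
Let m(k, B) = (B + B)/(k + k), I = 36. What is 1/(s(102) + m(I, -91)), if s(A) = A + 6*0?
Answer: 36/3581 ≈ 0.010053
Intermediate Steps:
s(A) = A (s(A) = A + 0 = A)
m(k, B) = B/k (m(k, B) = (2*B)/((2*k)) = (2*B)*(1/(2*k)) = B/k)
1/(s(102) + m(I, -91)) = 1/(102 - 91/36) = 1/(3581/36) = 36/3581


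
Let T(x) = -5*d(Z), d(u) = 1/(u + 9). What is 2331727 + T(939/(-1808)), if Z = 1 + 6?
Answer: 37307627/16 ≈ 2.3317e+6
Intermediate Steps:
Z = 7
d(u) = 1/(9 + u)
T(x) = -5/16 (T(x) = -5/(9 + 7) = -5/16)
2331727 + T(939/(-1808)) = 2331727 - 5/16 = 37307627/16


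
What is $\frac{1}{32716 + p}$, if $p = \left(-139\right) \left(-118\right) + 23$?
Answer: $\frac{1}{49141} \approx 2.035 \cdot 10^{-5}$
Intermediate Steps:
$p = 16425$ ($p = 16402 + 23 = 16425$)
$\frac{1}{32716 + p} = \frac{1}{32716 + 16425} = \frac{1}{49141}$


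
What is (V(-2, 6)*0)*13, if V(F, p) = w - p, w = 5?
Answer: 0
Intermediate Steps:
V(F, p) = 5 - p
(V(-2, 6)*0)*13 = ((5 - 1*6)*0)*13 = ((5 - 6)*0)*13 = -1*0*13 = 0*13 = 0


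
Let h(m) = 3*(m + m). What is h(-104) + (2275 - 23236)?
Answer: -21585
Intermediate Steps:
h(m) = 6*m (h(m) = 3*(2*m) = 6*m)
h(-104) + (2275 - 23236) = 6*(-104) + (2275 - 23236) = -624 - 20961 = -21585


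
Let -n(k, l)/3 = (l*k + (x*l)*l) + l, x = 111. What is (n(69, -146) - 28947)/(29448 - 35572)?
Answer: 7096515/6124 ≈ 1158.8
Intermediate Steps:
n(k, l) = -333*l² - 3*l - 3*k*l (n(k, l) = -3*((l*k + (111*l)*l) + l) = -3*((k*l + 111*l²) + l) = -3*((111*l² + k*l) + l) = -3*(l + 111*l² + k*l) = -333*l² - 3*l - 3*k*l)
(n(69, -146) - 28947)/(29448 - 35572) = (-3*(-146)*(1 + 69 + 111*(-146)) - 28947)/(29448 - 35572) = (-3*(-146)*(1 + 69 - 16206) - 28947)/(-6124) = (-3*(-146)*(-16136) - 28947)*(-1/6124) = (-7067568 - 28947)*(-1/6124) = -7096515*(-1/6124) = 7096515/6124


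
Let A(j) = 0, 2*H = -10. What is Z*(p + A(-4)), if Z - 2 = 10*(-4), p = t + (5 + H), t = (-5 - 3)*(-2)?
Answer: -608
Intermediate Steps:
H = -5 (H = (1/2)*(-10) = -5)
t = 16 (t = -8*(-2) = 16)
p = 16 (p = 16 + (5 - 5) = 16 + 0 = 16)
Z = -38 (Z = 2 + 10*(-4) = 2 - 40 = -38)
Z*(p + A(-4)) = -38*(16 + 0) = -38*16 = -608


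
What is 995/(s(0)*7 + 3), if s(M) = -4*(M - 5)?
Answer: 995/143 ≈ 6.9580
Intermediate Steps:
s(M) = 20 - 4*M (s(M) = -4*(-5 + M) = 20 - 4*M)
995/(s(0)*7 + 3) = 995/((20 - 4*0)*7 + 3) = 995/((20 + 0)*7 + 3) = 995/(20*7 + 3) = 995/(140 + 3) = 995/143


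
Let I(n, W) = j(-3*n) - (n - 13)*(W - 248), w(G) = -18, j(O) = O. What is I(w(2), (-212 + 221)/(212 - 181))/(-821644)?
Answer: 7625/821644 ≈ 0.0092802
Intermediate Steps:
I(n, W) = -3*n - (-248 + W)*(-13 + n) (I(n, W) = -3*n - (n - 13)*(W - 248) = -3*n - (-13 + n)*(-248 + W) = -3*n - (-248 + W)*(-13 + n))
I(w(2), (-212 + 221)/(212 - 181))/(-821644) = (-3224 + 13*((-212 + 221)/(212 - 181)) + 245*(-18) - 1*(-212 + 221)/(212 - 181)*(-18))/(-821644) = (-3224 + 13*(9/31) - 4410 - 1*9/31*(-18))*(-1/821644) = (-3224 + 117/31 - 4410 + 162/31)*(-1/821644) = -7625*(-1/821644) = 7625/821644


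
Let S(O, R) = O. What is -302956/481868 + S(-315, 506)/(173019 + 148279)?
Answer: -24372736327/38705806166 ≈ -0.62969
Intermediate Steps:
-302956/481868 + S(-315, 506)/(173019 + 148279) = -302956/481868 - 315/(173019 + 148279) = -302956*1/481868 - 315/321298 = -75739/120467 - 315*1/321298 = -75739/120467 - 315/321298 = -24372736327/38705806166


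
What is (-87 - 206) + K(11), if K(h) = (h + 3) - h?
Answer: -290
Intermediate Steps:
K(h) = 3 (K(h) = (3 + h) - h = 3)
(-87 - 206) + K(11) = (-87 - 206) + 3 = -293 + 3 = -290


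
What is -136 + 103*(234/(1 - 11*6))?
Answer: -2534/5 ≈ -506.80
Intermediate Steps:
-136 + 103*(234/(1 - 11*6)) = -136 + 103*(234/(1 - 66)) = -136 + 103*(234/(-65)) = -136 + 103*(234*(-1/65)) = -136 + 103*(-18/5) = -136 - 1854/5 = -2534/5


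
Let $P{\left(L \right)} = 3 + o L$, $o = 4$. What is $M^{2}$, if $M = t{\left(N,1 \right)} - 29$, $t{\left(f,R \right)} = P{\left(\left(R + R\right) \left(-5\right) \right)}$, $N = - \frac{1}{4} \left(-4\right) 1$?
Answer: $4356$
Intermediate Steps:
$N = 1$ ($N = \left(-1\right) \frac{1}{4} \left(-4\right) 1 = \left(- \frac{1}{4}\right) \left(-4\right) 1 = 1 \cdot 1 = 1$)
$P{\left(L \right)} = 3 + 4 L$
$t{\left(f,R \right)} = 3 - 40 R$ ($t{\left(f,R \right)} = 3 + 4 \left(R + R\right) \left(-5\right) = 3 + 4 \cdot 2 R \left(-5\right) = 3 + 4 \left(- 10 R\right) = 3 - 40 R$)
$M = -66$ ($M = \left(3 - 40\right) - 29 = -37 - 29 = -66$)
$M^{2} = \left(-66\right)^{2} = 4356$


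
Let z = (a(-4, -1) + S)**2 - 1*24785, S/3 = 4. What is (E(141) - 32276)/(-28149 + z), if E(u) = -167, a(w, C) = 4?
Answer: 32443/52678 ≈ 0.61587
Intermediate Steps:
S = 12 (S = 3*4 = 12)
z = -24529 (z = (4 + 12)**2 - 1*24785 = 16**2 - 24785 = 256 - 24785 = -24529)
(E(141) - 32276)/(-28149 + z) = (-167 - 32276)/(-28149 - 24529) = -32443/(-52678) = -32443*(-1/52678) = 32443/52678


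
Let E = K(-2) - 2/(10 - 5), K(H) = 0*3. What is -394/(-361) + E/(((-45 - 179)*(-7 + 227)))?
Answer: 48541161/44475200 ≈ 1.0914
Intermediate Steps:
K(H) = 0
E = -⅖ (E = 0 - 2/(10 - 5) = 0 - 2/5 = 0 - 2*⅕ = 0 - ⅖ = -⅖ ≈ -0.40000)
-394/(-361) + E/(((-45 - 179)*(-7 + 227))) = -394/(-361) - 2*1/((-45 - 179)*(-7 + 227))/5 = -394*(-1/361) - 2/(5*((-224*220))) = 394/361 - ⅖/(-49280) = 394/361 - ⅖*(-1/49280) = 394/361 + 1/123200 = 48541161/44475200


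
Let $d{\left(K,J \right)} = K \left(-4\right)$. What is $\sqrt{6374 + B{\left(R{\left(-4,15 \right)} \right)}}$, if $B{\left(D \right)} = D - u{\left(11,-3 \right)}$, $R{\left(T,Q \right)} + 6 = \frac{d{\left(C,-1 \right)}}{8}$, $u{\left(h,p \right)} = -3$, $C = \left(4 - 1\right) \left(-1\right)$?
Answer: $\frac{\sqrt{25490}}{2} \approx 79.828$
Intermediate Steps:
$C = -3$ ($C = 3 \left(-1\right) = -3$)
$d{\left(K,J \right)} = - 4 K$
$R{\left(T,Q \right)} = - \frac{9}{2}$ ($R{\left(T,Q \right)} = -6 + \frac{\left(-4\right) \left(-3\right)}{8} = -6 + 12 \cdot \frac{1}{8} = -6 + \frac{3}{2} = - \frac{9}{2}$)
$B{\left(D \right)} = 3 + D$ ($B{\left(D \right)} = D - -3 = D + 3 = 3 + D$)
$\sqrt{6374 + B{\left(R{\left(-4,15 \right)} \right)}} = \sqrt{6374 + \left(3 - \frac{9}{2}\right)} = \sqrt{6374 - \frac{3}{2}} = \sqrt{\frac{12745}{2}} = \frac{\sqrt{25490}}{2}$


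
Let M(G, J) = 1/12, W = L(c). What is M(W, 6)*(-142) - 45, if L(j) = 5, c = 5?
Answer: -341/6 ≈ -56.833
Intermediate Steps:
W = 5
M(G, J) = 1/12
M(W, 6)*(-142) - 45 = (1/12)*(-142) - 45 = -71/6 - 45 = -341/6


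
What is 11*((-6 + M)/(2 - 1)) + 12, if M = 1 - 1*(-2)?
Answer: -21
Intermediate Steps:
M = 3 (M = 1 + 2 = 3)
11*((-6 + M)/(2 - 1)) + 12 = 11*((-6 + 3)/(2 - 1)) + 12 = 11*(-3/1) + 12 = 11*(-3*1) + 12 = 11*(-3) + 12 = -33 + 12 = -21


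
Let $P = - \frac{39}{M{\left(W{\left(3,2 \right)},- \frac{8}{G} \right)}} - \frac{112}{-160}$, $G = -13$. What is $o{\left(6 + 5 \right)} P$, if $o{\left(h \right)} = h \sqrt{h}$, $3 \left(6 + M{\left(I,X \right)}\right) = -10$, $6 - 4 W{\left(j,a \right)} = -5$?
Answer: $\frac{7513 \sqrt{11}}{140} \approx 177.98$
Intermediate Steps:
$W{\left(j,a \right)} = \frac{11}{4}$ ($W{\left(j,a \right)} = \frac{3}{2} - - \frac{5}{4} = \frac{3}{2} + \frac{5}{4} = \frac{11}{4}$)
$M{\left(I,X \right)} = - \frac{28}{3}$ ($M{\left(I,X \right)} = -6 + \frac{1}{3} \left(-10\right) = -6 - \frac{10}{3} = - \frac{28}{3}$)
$o{\left(h \right)} = h^{\frac{3}{2}}$
$P = \frac{683}{140}$ ($P = - \frac{39}{- \frac{28}{3}} - \frac{112}{-160} = \left(-39\right) \left(- \frac{3}{28}\right) - - \frac{7}{10} = \frac{117}{28} + \frac{7}{10} = \frac{683}{140} \approx 4.8786$)
$o{\left(6 + 5 \right)} P = \left(6 + 5\right)^{\frac{3}{2}} \cdot \frac{683}{140} = 11^{\frac{3}{2}} \cdot \frac{683}{140} = 11 \sqrt{11} \cdot \frac{683}{140} = \frac{7513 \sqrt{11}}{140}$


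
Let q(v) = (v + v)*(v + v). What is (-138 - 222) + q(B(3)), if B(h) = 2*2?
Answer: -296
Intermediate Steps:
B(h) = 4
q(v) = 4*v² (q(v) = (2*v)*(2*v) = 4*v²)
(-138 - 222) + q(B(3)) = (-138 - 222) + 4*4² = -360 + 4*16 = -360 + 64 = -296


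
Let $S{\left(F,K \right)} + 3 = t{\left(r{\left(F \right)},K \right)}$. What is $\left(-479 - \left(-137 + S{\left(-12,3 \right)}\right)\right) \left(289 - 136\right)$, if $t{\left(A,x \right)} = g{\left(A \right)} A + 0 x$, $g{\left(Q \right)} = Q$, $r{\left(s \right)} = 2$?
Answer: $-52479$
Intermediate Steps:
$t{\left(A,x \right)} = A^{2}$ ($t{\left(A,x \right)} = A A + 0 x = A^{2} + 0 = A^{2}$)
$S{\left(F,K \right)} = 1$ ($S{\left(F,K \right)} = -3 + 2^{2} = -3 + 4 = 1$)
$\left(-479 - \left(-137 + S{\left(-12,3 \right)}\right)\right) \left(289 - 136\right) = \left(-479 + \left(137 - 1\right)\right) \left(289 - 136\right) = \left(-479 + \left(137 - 1\right)\right) 153 = \left(-479 + 136\right) 153 = \left(-343\right) 153 = -52479$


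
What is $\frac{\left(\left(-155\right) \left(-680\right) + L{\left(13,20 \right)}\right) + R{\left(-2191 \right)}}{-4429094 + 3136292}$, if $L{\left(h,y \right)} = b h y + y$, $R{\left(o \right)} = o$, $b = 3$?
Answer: $- \frac{104009}{1292802} \approx -0.080452$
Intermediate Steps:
$L{\left(h,y \right)} = y + 3 h y$ ($L{\left(h,y \right)} = 3 h y + y = y + 3 h y$)
$\frac{\left(\left(-155\right) \left(-680\right) + L{\left(13,20 \right)}\right) + R{\left(-2191 \right)}}{-4429094 + 3136292} = \frac{\left(\left(-155\right) \left(-680\right) + 20 \left(1 + 3 \cdot 13\right)\right) - 2191}{-4429094 + 3136292} = \frac{\left(105400 + 20 \left(1 + 39\right)\right) - 2191}{-1292802} = \left(\left(105400 + 20 \cdot 40\right) - 2191\right) \left(- \frac{1}{1292802}\right) = \left(\left(105400 + 800\right) - 2191\right) \left(- \frac{1}{1292802}\right) = \left(106200 - 2191\right) \left(- \frac{1}{1292802}\right) = 104009 \left(- \frac{1}{1292802}\right) = - \frac{104009}{1292802}$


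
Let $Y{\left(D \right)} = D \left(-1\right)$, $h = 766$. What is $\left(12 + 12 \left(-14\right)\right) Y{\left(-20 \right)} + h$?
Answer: $-2354$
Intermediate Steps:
$Y{\left(D \right)} = - D$
$\left(12 + 12 \left(-14\right)\right) Y{\left(-20 \right)} + h = \left(12 + 12 \left(-14\right)\right) \left(\left(-1\right) \left(-20\right)\right) + 766 = \left(12 - 168\right) 20 + 766 = \left(-156\right) 20 + 766 = -3120 + 766 = -2354$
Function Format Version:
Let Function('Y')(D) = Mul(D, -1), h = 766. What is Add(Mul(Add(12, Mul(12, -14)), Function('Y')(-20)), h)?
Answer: -2354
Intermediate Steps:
Function('Y')(D) = Mul(-1, D)
Add(Mul(Add(12, Mul(12, -14)), Function('Y')(-20)), h) = Add(Mul(Add(12, Mul(12, -14)), Mul(-1, -20)), 766) = Add(Mul(Add(12, -168), 20), 766) = Add(Mul(-156, 20), 766) = Add(-3120, 766) = -2354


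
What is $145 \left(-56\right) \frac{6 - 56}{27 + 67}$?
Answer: $\frac{203000}{47} \approx 4319.1$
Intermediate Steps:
$145 \left(-56\right) \frac{6 - 56}{27 + 67} = - 8120 \left(- \frac{50}{94}\right) = - 8120 \left(\left(-50\right) \frac{1}{94}\right) = \left(-8120\right) \left(- \frac{25}{47}\right) = \frac{203000}{47}$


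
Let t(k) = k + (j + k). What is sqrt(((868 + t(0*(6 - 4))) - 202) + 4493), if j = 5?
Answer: 2*sqrt(1291) ≈ 71.861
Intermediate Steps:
t(k) = 5 + 2*k (t(k) = k + (5 + k) = 5 + 2*k)
sqrt(((868 + t(0*(6 - 4))) - 202) + 4493) = sqrt(((868 + (5 + 2*(0*(6 - 4)))) - 202) + 4493) = sqrt(((868 + (5 + 2*(0*2))) - 202) + 4493) = sqrt(((868 + (5 + 2*0)) - 202) + 4493) = sqrt(((868 + (5 + 0)) - 202) + 4493) = sqrt(((868 + 5) - 202) + 4493) = sqrt((873 - 202) + 4493) = sqrt(671 + 4493) = sqrt(5164) = 2*sqrt(1291)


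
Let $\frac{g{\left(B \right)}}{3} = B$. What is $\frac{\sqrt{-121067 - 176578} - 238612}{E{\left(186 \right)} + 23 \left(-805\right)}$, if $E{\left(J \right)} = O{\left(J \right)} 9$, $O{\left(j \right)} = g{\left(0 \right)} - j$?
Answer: $\frac{238612}{20189} - \frac{i \sqrt{297645}}{20189} \approx 11.819 - 0.027023 i$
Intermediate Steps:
$g{\left(B \right)} = 3 B$
$O{\left(j \right)} = - j$ ($O{\left(j \right)} = 3 \cdot 0 - j = 0 - j = - j$)
$E{\left(J \right)} = - 9 J$ ($E{\left(J \right)} = - J 9 = - 9 J$)
$\frac{\sqrt{-121067 - 176578} - 238612}{E{\left(186 \right)} + 23 \left(-805\right)} = \frac{\sqrt{-121067 - 176578} - 238612}{\left(-9\right) 186 + 23 \left(-805\right)} = \frac{\sqrt{-297645} - 238612}{-1674 - 18515} = \frac{i \sqrt{297645} - 238612}{-20189} = \left(-238612 + i \sqrt{297645}\right) \left(- \frac{1}{20189}\right) = \frac{238612}{20189} - \frac{i \sqrt{297645}}{20189}$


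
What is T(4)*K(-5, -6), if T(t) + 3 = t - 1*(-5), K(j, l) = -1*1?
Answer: -6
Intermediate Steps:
K(j, l) = -1
T(t) = 2 + t (T(t) = -3 + (t - 1*(-5)) = -3 + (t + 5) = -3 + (5 + t) = 2 + t)
T(4)*K(-5, -6) = (2 + 4)*(-1) = 6*(-1) = -6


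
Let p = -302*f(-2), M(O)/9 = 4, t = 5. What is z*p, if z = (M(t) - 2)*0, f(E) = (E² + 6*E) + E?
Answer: 0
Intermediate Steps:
f(E) = E² + 7*E
M(O) = 36 (M(O) = 9*4 = 36)
p = 3020 (p = -(-604)*(7 - 2) = -(-604)*5 = -302*(-10) = 3020)
z = 0 (z = (36 - 2)*0 = 34*0 = 0)
z*p = 0*3020 = 0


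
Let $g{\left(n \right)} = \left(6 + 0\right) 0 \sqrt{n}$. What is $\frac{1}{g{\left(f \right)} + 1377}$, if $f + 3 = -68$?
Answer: $\frac{1}{1377} \approx 0.00072622$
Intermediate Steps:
$f = -71$ ($f = -3 - 68 = -71$)
$g{\left(n \right)} = 0$ ($g{\left(n \right)} = 6 \cdot 0 \sqrt{n} = 0 \sqrt{n} = 0$)
$\frac{1}{g{\left(f \right)} + 1377} = \frac{1}{0 + 1377} = \frac{1}{1377}$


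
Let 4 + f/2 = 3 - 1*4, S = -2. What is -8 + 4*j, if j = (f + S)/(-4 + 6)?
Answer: -32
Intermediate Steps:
f = -10 (f = -8 + 2*(3 - 1*4) = -8 + 2*(3 - 4) = -8 + 2*(-1) = -8 - 2 = -10)
j = -6 (j = (-10 - 2)/(-4 + 6) = -12/2 = -12*½ = -6)
-8 + 4*j = -8 + 4*(-6) = -8 - 24 = -32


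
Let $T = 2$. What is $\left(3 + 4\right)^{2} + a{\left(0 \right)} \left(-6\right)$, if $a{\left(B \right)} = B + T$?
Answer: $37$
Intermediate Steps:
$a{\left(B \right)} = 2 + B$ ($a{\left(B \right)} = B + 2 = 2 + B$)
$\left(3 + 4\right)^{2} + a{\left(0 \right)} \left(-6\right) = \left(3 + 4\right)^{2} + \left(2 + 0\right) \left(-6\right) = 7^{2} + 2 \left(-6\right) = 49 - 12 = 37$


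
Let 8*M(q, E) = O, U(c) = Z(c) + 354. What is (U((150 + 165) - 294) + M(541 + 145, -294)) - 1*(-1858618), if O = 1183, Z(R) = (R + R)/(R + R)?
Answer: 14872967/8 ≈ 1.8591e+6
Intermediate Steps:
Z(R) = 1 (Z(R) = (2*R)/((2*R)) = (2*R)*(1/(2*R)) = 1)
U(c) = 355 (U(c) = 1 + 354 = 355)
M(q, E) = 1183/8 (M(q, E) = (⅛)*1183 = 1183/8)
(U((150 + 165) - 294) + M(541 + 145, -294)) - 1*(-1858618) = (355 + 1183/8) - 1*(-1858618) = 4023/8 + 1858618 = 14872967/8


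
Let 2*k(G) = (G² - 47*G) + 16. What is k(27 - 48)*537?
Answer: 387714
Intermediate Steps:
k(G) = 8 + G²/2 - 47*G/2 (k(G) = ((G² - 47*G) + 16)/2 = (16 + G² - 47*G)/2 = 8 + G²/2 - 47*G/2)
k(27 - 48)*537 = (8 + (27 - 48)²/2 - 47*(27 - 48)/2)*537 = (8 + (½)*(-21)² - 47/2*(-21))*537 = (8 + (½)*441 + 987/2)*537 = (8 + 441/2 + 987/2)*537 = 722*537 = 387714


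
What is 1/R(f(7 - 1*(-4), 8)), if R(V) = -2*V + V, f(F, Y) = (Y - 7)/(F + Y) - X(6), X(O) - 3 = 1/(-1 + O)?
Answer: 95/299 ≈ 0.31773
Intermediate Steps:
X(O) = 3 + 1/(-1 + O)
f(F, Y) = -16/5 + (-7 + Y)/(F + Y) (f(F, Y) = (Y - 7)/(F + Y) - (-2 + 3*6)/(-1 + 6) = (-7 + Y)/(F + Y) - (-2 + 18)/5 = (-7 + Y)/(F + Y) - 16/5 = -16/5 + (-7 + Y)/(F + Y))
R(V) = -V
1/R(f(7 - 1*(-4), 8)) = 1/(-(-35 - 16*(7 - 1*(-4)) - 11*8)/(5*((7 - 1*(-4)) + 8))) = 1/(-(-35 - 16*(7 + 4) - 88)/(5*((7 + 4) + 8))) = 1/(-(-35 - 16*11 - 88)/(5*(11 + 8))) = 1/(-(-35 - 176 - 88)/(5*19)) = 1/(-(-299)/(5*19)) = 1/(-1*(-299/95)) = 1/(299/95) = 95/299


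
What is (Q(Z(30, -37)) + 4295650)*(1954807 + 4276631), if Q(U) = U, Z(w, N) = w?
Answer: 26768263587840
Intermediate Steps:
(Q(Z(30, -37)) + 4295650)*(1954807 + 4276631) = (30 + 4295650)*(1954807 + 4276631) = 4295680*6231438 = 26768263587840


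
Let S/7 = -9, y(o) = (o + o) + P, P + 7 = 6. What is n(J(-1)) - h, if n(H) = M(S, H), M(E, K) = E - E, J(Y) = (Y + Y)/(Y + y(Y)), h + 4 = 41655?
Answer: -41651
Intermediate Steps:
P = -1 (P = -7 + 6 = -1)
y(o) = -1 + 2*o (y(o) = (o + o) - 1 = 2*o - 1 = -1 + 2*o)
h = 41651 (h = -4 + 41655 = 41651)
S = -63 (S = 7*(-9) = -63)
J(Y) = 2*Y/(-1 + 3*Y) (J(Y) = (Y + Y)/(Y + (-1 + 2*Y)) = (2*Y)/(-1 + 3*Y) = 2*Y/(-1 + 3*Y))
M(E, K) = 0
n(H) = 0
n(J(-1)) - h = 0 - 1*41651 = 0 - 41651 = -41651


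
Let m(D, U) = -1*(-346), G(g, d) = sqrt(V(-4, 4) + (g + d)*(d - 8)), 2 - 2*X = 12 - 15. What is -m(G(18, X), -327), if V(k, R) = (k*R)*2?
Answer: -346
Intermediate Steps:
V(k, R) = 2*R*k (V(k, R) = (R*k)*2 = 2*R*k)
X = 5/2 (X = 1 - (12 - 15)/2 = 1 - 1/2*(-3) = 1 + 3/2 = 5/2 ≈ 2.5000)
G(g, d) = sqrt(-32 + (-8 + d)*(d + g)) (G(g, d) = sqrt(2*4*(-4) + (g + d)*(d - 8)) = sqrt(-32 + (d + g)*(-8 + d)) = sqrt(-32 + (-8 + d)*(d + g)))
m(D, U) = 346
-m(G(18, X), -327) = -1*346 = -346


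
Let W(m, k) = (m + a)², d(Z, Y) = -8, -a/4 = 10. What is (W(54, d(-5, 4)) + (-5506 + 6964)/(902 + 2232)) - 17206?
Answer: -26653941/1567 ≈ -17010.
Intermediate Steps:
a = -40 (a = -4*10 = -40)
W(m, k) = (-40 + m)² (W(m, k) = (m - 40)² = (-40 + m)²)
(W(54, d(-5, 4)) + (-5506 + 6964)/(902 + 2232)) - 17206 = ((-40 + 54)² + (-5506 + 6964)/(902 + 2232)) - 17206 = (14² + 1458/3134) - 17206 = (196 + 1458*(1/3134)) - 17206 = (196 + 729/1567) - 17206 = 307861/1567 - 17206 = -26653941/1567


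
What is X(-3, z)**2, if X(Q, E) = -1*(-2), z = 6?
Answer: 4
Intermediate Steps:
X(Q, E) = 2
X(-3, z)**2 = 2**2 = 4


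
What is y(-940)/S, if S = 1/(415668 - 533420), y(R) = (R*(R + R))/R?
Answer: 221373760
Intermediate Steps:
y(R) = 2*R (y(R) = (R*(2*R))/R = (2*R²)/R = 2*R)
S = -1/117752 (S = 1/(-117752) = -1/117752 ≈ -8.4924e-6)
y(-940)/S = (2*(-940))/(-1/117752) = -1880*(-117752) = 221373760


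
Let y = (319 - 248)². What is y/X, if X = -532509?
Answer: -5041/532509 ≈ -0.0094665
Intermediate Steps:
y = 5041 (y = 71² = 5041)
y/X = 5041/(-532509) = 5041*(-1/532509) = -5041/532509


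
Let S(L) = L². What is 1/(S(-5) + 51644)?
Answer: 1/51669 ≈ 1.9354e-5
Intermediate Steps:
1/(S(-5) + 51644) = 1/((-5)² + 51644) = 1/(25 + 51644) = 1/51669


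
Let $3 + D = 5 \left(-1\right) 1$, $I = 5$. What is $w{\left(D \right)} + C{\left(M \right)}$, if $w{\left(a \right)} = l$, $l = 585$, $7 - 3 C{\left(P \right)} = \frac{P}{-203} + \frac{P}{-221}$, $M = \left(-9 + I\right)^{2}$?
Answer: $\frac{79055390}{134589} \approx 587.38$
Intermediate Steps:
$M = 16$ ($M = \left(-9 + 5\right)^{2} = \left(-4\right)^{2} = 16$)
$C{\left(P \right)} = \frac{7}{3} + \frac{424 P}{134589}$ ($C{\left(P \right)} = \frac{7}{3} - \frac{\frac{P}{-203} + \frac{P}{-221}}{3} = \frac{7}{3} - \frac{P \left(- \frac{1}{203}\right) + P \left(- \frac{1}{221}\right)}{3} = \frac{7}{3} - \frac{- \frac{P}{203} - \frac{P}{221}}{3} = \frac{7}{3} - \frac{\left(- \frac{424}{44863}\right) P}{3} = \frac{7}{3} + \frac{424 P}{134589}$)
$D = -8$ ($D = -3 + 5 \left(-1\right) 1 = -3 - 5 = -8$)
$w{\left(a \right)} = 585$
$w{\left(D \right)} + C{\left(M \right)} = 585 + \left(\frac{7}{3} + \frac{424}{134589} \cdot 16\right) = 585 + \left(\frac{7}{3} + \frac{6784}{134589}\right) = 585 + \frac{320825}{134589} = \frac{79055390}{134589}$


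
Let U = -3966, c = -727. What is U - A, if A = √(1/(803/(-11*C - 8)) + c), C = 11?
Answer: -3966 - I*√468879730/803 ≈ -3966.0 - 26.966*I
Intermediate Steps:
A = I*√468879730/803 (A = √(1/(803/(-11*11 - 8)) - 727) = √(1/(803/(-121 - 8)) - 727) = √(1/(803/(-129)) - 727) = √(1/(803*(-1/129)) - 727) = √(1/(-803/129) - 727) = √(-129/803 - 727) = √(-583910/803) = I*√468879730/803 ≈ 26.966*I)
U - A = -3966 - I*√468879730/803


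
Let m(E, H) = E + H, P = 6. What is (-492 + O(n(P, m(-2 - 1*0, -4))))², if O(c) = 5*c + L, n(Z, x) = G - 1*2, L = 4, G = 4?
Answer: 228484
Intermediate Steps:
n(Z, x) = 2 (n(Z, x) = 4 - 1*2 = 4 - 2 = 2)
O(c) = 4 + 5*c (O(c) = 5*c + 4 = 4 + 5*c)
(-492 + O(n(P, m(-2 - 1*0, -4))))² = (-492 + (4 + 5*2))² = (-492 + (4 + 10))² = (-492 + 14)² = (-478)² = 228484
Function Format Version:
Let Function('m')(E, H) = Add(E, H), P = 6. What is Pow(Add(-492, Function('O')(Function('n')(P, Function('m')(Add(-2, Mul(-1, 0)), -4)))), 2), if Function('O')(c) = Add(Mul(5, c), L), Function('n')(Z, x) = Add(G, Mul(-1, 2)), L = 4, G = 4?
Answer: 228484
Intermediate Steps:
Function('n')(Z, x) = 2 (Function('n')(Z, x) = Add(4, Mul(-1, 2)) = Add(4, -2) = 2)
Function('O')(c) = Add(4, Mul(5, c)) (Function('O')(c) = Add(Mul(5, c), 4) = Add(4, Mul(5, c)))
Pow(Add(-492, Function('O')(Function('n')(P, Function('m')(Add(-2, Mul(-1, 0)), -4)))), 2) = Pow(Add(-492, Add(4, Mul(5, 2))), 2) = Pow(Add(-492, Add(4, 10)), 2) = Pow(Add(-492, 14), 2) = Pow(-478, 2) = 228484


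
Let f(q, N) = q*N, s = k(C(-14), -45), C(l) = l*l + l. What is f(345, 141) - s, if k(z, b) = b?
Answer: 48690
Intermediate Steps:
C(l) = l + l**2 (C(l) = l**2 + l = l + l**2)
s = -45
f(q, N) = N*q
f(345, 141) - s = 141*345 - 1*(-45) = 48645 + 45 = 48690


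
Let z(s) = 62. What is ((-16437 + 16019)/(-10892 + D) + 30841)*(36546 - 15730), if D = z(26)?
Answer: 182966311936/285 ≈ 6.4199e+8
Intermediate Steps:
D = 62
((-16437 + 16019)/(-10892 + D) + 30841)*(36546 - 15730) = ((-16437 + 16019)/(-10892 + 62) + 30841)*(36546 - 15730) = (-418/(-10830) + 30841)*20816 = (-418*(-1/10830) + 30841)*20816 = (11/285 + 30841)*20816 = (8789696/285)*20816 = 182966311936/285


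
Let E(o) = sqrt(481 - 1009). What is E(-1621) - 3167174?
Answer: -3167174 + 4*I*sqrt(33) ≈ -3.1672e+6 + 22.978*I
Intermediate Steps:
E(o) = 4*I*sqrt(33) (E(o) = sqrt(-528) = 4*I*sqrt(33))
E(-1621) - 3167174 = 4*I*sqrt(33) - 3167174 = -3167174 + 4*I*sqrt(33)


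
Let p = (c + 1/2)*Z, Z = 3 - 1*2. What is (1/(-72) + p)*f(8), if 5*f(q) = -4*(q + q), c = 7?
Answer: -4312/45 ≈ -95.822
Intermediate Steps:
f(q) = -8*q/5 (f(q) = (-4*(q + q))/5 = (-8*q)/5 = -8*q/5)
Z = 1 (Z = 3 - 2 = 1)
p = 15/2 (p = (7 + 1/2)*1 = (15/2)*1 = 15/2 ≈ 7.5000)
(1/(-72) + p)*f(8) = (1/(-72) + 15/2)*(-8/5*8) = (-1/72 + 15/2)*(-64/5) = (539/72)*(-64/5) = -4312/45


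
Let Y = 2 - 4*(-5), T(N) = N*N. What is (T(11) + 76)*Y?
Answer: 4334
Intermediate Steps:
T(N) = N²
Y = 22 (Y = 2 + 20 = 22)
(T(11) + 76)*Y = (11² + 76)*22 = (121 + 76)*22 = 197*22 = 4334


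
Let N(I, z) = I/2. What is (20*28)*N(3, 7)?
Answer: 840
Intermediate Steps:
N(I, z) = I/2 (N(I, z) = I*(½) = I/2)
(20*28)*N(3, 7) = (20*28)*((½)*3) = 560*(3/2) = 840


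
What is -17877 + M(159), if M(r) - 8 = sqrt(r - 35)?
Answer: -17869 + 2*sqrt(31) ≈ -17858.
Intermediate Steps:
M(r) = 8 + sqrt(-35 + r) (M(r) = 8 + sqrt(r - 35) = 8 + sqrt(-35 + r))
-17877 + M(159) = -17877 + (8 + sqrt(-35 + 159)) = -17877 + (8 + sqrt(124)) = -17877 + (8 + 2*sqrt(31)) = -17869 + 2*sqrt(31)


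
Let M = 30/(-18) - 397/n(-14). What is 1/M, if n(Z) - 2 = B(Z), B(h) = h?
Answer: 12/377 ≈ 0.031830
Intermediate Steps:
n(Z) = 2 + Z
M = 377/12 (M = 30/(-18) - 397/(2 - 14) = 30*(-1/18) - 397/(-12) = -5/3 - 397*(-1/12) = -5/3 + 397/12 = 377/12 ≈ 31.417)
1/M = 1/(377/12) = 12/377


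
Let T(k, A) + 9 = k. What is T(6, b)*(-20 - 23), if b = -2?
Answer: 129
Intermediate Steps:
T(k, A) = -9 + k
T(6, b)*(-20 - 23) = (-9 + 6)*(-20 - 23) = -3*(-43) = 129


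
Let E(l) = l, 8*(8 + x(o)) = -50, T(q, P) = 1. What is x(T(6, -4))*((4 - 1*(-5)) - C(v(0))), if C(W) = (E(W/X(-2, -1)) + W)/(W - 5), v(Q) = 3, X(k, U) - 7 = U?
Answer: -2451/16 ≈ -153.19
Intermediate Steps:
x(o) = -57/4 (x(o) = -8 + (⅛)*(-50) = -8 - 25/4 = -57/4)
X(k, U) = 7 + U
C(W) = 7*W/(6*(-5 + W)) (C(W) = (W/(7 - 1) + W)/(W - 5) = (W/6 + W)/(-5 + W) = (7*W/6)/(-5 + W) = 7*W/(6*(-5 + W)))
x(T(6, -4))*((4 - 1*(-5)) - C(v(0))) = -57*((4 - 1*(-5)) - 7*3/(6*(-5 + 3)))/4 = -57*((4 + 5) - 7*3/(6*(-2)))/4 = -57*(9 - 7*3*(-1)/(6*2))/4 = -57*(9 - 1*(-7/4))/4 = -57*(9 + 7/4)/4 = -57/4*43/4 = -2451/16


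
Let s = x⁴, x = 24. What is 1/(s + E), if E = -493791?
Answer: -1/162015 ≈ -6.1723e-6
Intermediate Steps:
s = 331776 (s = 24⁴ = 331776)
1/(s + E) = 1/(331776 - 493791) = 1/(-162015) = -1/162015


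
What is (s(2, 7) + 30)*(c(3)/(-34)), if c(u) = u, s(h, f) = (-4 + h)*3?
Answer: -36/17 ≈ -2.1176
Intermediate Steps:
s(h, f) = -12 + 3*h
(s(2, 7) + 30)*(c(3)/(-34)) = ((-12 + 3*2) + 30)*(3/(-34)) = ((-12 + 6) + 30)*(3*(-1/34)) = (-6 + 30)*(-3/34) = 24*(-3/34) = -36/17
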